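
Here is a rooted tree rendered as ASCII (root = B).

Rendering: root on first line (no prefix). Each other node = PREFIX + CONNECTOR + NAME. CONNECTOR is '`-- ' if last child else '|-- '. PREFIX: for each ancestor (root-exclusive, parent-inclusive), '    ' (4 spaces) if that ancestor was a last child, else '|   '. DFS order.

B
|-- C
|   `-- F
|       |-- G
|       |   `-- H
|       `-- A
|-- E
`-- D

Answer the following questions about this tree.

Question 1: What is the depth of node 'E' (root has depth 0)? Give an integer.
Path from root to E: B -> E
Depth = number of edges = 1

Answer: 1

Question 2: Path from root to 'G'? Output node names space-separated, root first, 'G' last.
Answer: B C F G

Derivation:
Walk down from root: B -> C -> F -> G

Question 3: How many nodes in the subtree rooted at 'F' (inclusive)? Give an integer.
Subtree rooted at F contains: A, F, G, H
Count = 4

Answer: 4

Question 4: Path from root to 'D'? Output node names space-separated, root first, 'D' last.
Walk down from root: B -> D

Answer: B D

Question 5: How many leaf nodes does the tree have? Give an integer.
Answer: 4

Derivation:
Leaves (nodes with no children): A, D, E, H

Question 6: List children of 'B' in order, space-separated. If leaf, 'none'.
Node B's children (from adjacency): C, E, D

Answer: C E D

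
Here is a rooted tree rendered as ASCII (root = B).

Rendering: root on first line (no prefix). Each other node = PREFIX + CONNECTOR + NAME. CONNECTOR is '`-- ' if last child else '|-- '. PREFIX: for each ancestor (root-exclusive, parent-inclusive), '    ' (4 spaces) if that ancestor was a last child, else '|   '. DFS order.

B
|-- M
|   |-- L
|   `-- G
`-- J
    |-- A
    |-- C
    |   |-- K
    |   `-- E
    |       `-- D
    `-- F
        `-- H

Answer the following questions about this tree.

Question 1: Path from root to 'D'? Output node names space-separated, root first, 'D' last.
Walk down from root: B -> J -> C -> E -> D

Answer: B J C E D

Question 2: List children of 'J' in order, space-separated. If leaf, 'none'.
Node J's children (from adjacency): A, C, F

Answer: A C F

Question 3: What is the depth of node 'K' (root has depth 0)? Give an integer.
Answer: 3

Derivation:
Path from root to K: B -> J -> C -> K
Depth = number of edges = 3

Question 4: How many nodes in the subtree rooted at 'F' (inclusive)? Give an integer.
Answer: 2

Derivation:
Subtree rooted at F contains: F, H
Count = 2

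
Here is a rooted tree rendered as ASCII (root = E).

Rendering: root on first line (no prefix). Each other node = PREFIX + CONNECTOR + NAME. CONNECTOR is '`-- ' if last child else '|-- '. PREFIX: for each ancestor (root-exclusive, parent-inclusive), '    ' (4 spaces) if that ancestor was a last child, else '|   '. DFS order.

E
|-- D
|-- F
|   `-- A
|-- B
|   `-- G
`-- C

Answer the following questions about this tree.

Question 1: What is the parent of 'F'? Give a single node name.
Answer: E

Derivation:
Scan adjacency: F appears as child of E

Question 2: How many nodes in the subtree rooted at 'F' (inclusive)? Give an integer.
Answer: 2

Derivation:
Subtree rooted at F contains: A, F
Count = 2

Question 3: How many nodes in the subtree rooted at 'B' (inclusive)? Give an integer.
Answer: 2

Derivation:
Subtree rooted at B contains: B, G
Count = 2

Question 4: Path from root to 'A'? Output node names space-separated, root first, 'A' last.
Answer: E F A

Derivation:
Walk down from root: E -> F -> A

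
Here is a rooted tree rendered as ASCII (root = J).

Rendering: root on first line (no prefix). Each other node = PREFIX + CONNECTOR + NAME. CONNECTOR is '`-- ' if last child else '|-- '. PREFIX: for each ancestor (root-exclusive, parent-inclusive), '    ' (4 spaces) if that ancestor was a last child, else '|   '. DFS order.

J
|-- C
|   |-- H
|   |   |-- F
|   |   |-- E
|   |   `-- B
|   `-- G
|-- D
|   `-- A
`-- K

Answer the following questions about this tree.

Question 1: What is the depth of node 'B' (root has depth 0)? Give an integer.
Path from root to B: J -> C -> H -> B
Depth = number of edges = 3

Answer: 3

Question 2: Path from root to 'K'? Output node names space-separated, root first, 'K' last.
Walk down from root: J -> K

Answer: J K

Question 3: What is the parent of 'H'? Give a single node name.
Scan adjacency: H appears as child of C

Answer: C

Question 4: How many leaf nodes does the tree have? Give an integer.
Answer: 6

Derivation:
Leaves (nodes with no children): A, B, E, F, G, K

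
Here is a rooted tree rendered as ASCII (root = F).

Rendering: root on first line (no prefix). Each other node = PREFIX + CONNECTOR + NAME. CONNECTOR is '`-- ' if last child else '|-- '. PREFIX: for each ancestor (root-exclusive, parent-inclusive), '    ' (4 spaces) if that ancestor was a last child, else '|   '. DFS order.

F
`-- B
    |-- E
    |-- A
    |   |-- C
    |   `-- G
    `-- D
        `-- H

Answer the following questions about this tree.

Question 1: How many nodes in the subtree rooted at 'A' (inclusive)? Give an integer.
Answer: 3

Derivation:
Subtree rooted at A contains: A, C, G
Count = 3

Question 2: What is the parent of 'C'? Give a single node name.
Answer: A

Derivation:
Scan adjacency: C appears as child of A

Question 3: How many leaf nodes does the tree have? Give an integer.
Leaves (nodes with no children): C, E, G, H

Answer: 4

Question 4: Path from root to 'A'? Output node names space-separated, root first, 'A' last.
Answer: F B A

Derivation:
Walk down from root: F -> B -> A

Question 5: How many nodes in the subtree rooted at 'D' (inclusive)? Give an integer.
Subtree rooted at D contains: D, H
Count = 2

Answer: 2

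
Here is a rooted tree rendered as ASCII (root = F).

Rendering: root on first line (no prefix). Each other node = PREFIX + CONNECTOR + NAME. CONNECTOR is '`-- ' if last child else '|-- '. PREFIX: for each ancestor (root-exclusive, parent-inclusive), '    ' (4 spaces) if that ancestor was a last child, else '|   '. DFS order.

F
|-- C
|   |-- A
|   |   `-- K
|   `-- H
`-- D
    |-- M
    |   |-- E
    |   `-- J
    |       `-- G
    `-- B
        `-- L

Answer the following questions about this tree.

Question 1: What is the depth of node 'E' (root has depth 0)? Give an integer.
Answer: 3

Derivation:
Path from root to E: F -> D -> M -> E
Depth = number of edges = 3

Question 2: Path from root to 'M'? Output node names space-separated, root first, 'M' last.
Walk down from root: F -> D -> M

Answer: F D M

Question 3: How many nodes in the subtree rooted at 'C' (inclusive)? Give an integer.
Answer: 4

Derivation:
Subtree rooted at C contains: A, C, H, K
Count = 4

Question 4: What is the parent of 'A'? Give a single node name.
Answer: C

Derivation:
Scan adjacency: A appears as child of C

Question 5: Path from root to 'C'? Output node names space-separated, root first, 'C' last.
Answer: F C

Derivation:
Walk down from root: F -> C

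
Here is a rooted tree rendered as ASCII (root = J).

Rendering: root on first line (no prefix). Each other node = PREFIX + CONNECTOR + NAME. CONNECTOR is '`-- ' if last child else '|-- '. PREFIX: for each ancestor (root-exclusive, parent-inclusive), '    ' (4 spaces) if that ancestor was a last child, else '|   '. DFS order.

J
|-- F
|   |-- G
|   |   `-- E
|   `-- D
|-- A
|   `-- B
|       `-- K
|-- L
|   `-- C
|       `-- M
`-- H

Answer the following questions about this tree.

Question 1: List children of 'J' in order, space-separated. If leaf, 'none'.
Node J's children (from adjacency): F, A, L, H

Answer: F A L H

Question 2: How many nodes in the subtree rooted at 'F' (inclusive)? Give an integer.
Subtree rooted at F contains: D, E, F, G
Count = 4

Answer: 4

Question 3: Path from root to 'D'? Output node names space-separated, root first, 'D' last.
Walk down from root: J -> F -> D

Answer: J F D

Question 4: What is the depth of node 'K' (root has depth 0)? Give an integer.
Answer: 3

Derivation:
Path from root to K: J -> A -> B -> K
Depth = number of edges = 3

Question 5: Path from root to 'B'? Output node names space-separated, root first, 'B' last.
Answer: J A B

Derivation:
Walk down from root: J -> A -> B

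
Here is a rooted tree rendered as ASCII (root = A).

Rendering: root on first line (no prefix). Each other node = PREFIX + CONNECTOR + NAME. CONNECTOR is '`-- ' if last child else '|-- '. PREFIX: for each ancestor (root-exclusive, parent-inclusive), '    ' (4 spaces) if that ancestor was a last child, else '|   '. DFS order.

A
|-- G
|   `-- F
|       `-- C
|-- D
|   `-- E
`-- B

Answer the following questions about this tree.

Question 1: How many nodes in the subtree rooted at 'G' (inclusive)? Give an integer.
Answer: 3

Derivation:
Subtree rooted at G contains: C, F, G
Count = 3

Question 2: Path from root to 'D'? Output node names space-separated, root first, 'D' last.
Answer: A D

Derivation:
Walk down from root: A -> D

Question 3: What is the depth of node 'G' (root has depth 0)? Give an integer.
Answer: 1

Derivation:
Path from root to G: A -> G
Depth = number of edges = 1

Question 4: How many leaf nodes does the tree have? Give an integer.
Answer: 3

Derivation:
Leaves (nodes with no children): B, C, E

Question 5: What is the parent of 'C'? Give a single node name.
Scan adjacency: C appears as child of F

Answer: F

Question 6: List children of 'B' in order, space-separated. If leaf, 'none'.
Answer: none

Derivation:
Node B's children (from adjacency): (leaf)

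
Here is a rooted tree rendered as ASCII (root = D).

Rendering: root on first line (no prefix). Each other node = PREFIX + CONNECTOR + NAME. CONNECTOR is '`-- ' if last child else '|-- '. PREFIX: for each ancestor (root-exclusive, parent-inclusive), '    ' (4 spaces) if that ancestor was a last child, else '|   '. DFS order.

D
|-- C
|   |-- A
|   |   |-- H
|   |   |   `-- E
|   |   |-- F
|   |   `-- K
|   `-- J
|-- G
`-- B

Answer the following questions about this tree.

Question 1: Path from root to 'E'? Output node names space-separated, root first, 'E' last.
Walk down from root: D -> C -> A -> H -> E

Answer: D C A H E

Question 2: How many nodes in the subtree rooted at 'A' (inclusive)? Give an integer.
Subtree rooted at A contains: A, E, F, H, K
Count = 5

Answer: 5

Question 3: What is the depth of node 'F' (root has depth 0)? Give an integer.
Answer: 3

Derivation:
Path from root to F: D -> C -> A -> F
Depth = number of edges = 3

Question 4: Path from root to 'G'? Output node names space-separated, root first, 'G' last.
Answer: D G

Derivation:
Walk down from root: D -> G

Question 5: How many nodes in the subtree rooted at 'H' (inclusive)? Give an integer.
Subtree rooted at H contains: E, H
Count = 2

Answer: 2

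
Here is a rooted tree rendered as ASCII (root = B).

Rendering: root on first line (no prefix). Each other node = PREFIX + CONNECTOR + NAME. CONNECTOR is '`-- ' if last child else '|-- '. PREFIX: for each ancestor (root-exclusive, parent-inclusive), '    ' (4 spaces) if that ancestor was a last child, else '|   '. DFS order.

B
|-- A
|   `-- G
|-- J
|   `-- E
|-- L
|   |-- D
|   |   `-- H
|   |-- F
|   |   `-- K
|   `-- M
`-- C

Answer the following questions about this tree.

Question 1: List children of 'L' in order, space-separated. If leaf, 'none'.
Answer: D F M

Derivation:
Node L's children (from adjacency): D, F, M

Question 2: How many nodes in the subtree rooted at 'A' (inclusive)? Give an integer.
Subtree rooted at A contains: A, G
Count = 2

Answer: 2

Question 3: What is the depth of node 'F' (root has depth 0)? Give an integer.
Path from root to F: B -> L -> F
Depth = number of edges = 2

Answer: 2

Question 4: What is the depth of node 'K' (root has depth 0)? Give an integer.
Answer: 3

Derivation:
Path from root to K: B -> L -> F -> K
Depth = number of edges = 3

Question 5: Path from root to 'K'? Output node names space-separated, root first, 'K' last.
Answer: B L F K

Derivation:
Walk down from root: B -> L -> F -> K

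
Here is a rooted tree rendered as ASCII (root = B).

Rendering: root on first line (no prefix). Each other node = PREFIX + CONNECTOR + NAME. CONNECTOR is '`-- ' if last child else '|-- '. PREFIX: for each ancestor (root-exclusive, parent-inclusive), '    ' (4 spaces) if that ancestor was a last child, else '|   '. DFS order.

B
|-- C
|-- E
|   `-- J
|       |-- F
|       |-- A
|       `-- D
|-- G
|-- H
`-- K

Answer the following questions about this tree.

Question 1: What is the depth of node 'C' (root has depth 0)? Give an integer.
Path from root to C: B -> C
Depth = number of edges = 1

Answer: 1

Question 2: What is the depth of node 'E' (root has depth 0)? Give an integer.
Path from root to E: B -> E
Depth = number of edges = 1

Answer: 1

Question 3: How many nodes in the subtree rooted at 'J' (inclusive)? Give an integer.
Subtree rooted at J contains: A, D, F, J
Count = 4

Answer: 4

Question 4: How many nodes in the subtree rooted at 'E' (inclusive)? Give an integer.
Subtree rooted at E contains: A, D, E, F, J
Count = 5

Answer: 5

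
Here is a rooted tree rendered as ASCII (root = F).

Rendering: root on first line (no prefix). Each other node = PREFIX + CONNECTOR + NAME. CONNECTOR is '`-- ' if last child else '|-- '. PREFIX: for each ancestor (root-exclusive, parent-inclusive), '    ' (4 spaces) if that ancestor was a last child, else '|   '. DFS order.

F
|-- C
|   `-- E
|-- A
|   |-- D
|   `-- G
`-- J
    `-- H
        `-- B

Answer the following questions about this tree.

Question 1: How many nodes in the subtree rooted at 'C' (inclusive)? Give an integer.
Subtree rooted at C contains: C, E
Count = 2

Answer: 2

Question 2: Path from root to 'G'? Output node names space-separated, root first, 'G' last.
Answer: F A G

Derivation:
Walk down from root: F -> A -> G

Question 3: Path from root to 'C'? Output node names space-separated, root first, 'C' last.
Walk down from root: F -> C

Answer: F C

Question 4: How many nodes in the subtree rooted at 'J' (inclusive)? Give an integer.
Answer: 3

Derivation:
Subtree rooted at J contains: B, H, J
Count = 3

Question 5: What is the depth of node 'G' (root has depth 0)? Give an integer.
Path from root to G: F -> A -> G
Depth = number of edges = 2

Answer: 2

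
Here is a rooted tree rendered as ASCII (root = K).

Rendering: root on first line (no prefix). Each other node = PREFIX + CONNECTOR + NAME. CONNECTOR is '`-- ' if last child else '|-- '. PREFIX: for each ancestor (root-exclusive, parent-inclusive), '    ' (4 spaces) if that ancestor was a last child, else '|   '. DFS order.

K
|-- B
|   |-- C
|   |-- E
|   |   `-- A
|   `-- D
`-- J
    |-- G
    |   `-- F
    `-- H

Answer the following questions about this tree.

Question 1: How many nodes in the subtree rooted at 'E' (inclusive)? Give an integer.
Subtree rooted at E contains: A, E
Count = 2

Answer: 2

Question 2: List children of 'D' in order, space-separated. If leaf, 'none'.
Node D's children (from adjacency): (leaf)

Answer: none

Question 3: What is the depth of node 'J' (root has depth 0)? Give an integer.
Path from root to J: K -> J
Depth = number of edges = 1

Answer: 1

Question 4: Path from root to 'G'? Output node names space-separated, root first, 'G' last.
Answer: K J G

Derivation:
Walk down from root: K -> J -> G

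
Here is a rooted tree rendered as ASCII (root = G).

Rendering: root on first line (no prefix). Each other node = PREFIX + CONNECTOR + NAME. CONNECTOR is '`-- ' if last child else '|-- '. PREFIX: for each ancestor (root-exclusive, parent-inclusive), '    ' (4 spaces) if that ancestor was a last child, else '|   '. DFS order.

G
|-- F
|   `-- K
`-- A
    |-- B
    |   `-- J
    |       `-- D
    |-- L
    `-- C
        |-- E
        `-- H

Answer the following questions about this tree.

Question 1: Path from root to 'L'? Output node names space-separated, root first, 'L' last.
Walk down from root: G -> A -> L

Answer: G A L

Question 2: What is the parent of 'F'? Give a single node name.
Answer: G

Derivation:
Scan adjacency: F appears as child of G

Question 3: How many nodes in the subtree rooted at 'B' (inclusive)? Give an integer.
Answer: 3

Derivation:
Subtree rooted at B contains: B, D, J
Count = 3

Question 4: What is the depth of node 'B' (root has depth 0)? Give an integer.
Path from root to B: G -> A -> B
Depth = number of edges = 2

Answer: 2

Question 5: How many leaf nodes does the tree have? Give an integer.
Leaves (nodes with no children): D, E, H, K, L

Answer: 5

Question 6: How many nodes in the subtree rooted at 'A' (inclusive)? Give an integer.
Subtree rooted at A contains: A, B, C, D, E, H, J, L
Count = 8

Answer: 8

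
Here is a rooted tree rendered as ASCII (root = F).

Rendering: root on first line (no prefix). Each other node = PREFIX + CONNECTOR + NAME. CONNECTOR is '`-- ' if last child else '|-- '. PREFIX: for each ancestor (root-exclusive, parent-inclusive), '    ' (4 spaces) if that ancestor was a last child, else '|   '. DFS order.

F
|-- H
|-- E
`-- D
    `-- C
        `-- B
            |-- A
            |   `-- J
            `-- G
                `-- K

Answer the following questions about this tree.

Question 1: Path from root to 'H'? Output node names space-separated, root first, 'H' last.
Answer: F H

Derivation:
Walk down from root: F -> H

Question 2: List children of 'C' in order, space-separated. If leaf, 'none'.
Node C's children (from adjacency): B

Answer: B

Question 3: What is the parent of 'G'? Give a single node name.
Scan adjacency: G appears as child of B

Answer: B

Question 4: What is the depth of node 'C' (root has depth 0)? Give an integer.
Answer: 2

Derivation:
Path from root to C: F -> D -> C
Depth = number of edges = 2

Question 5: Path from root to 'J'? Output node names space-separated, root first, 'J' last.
Answer: F D C B A J

Derivation:
Walk down from root: F -> D -> C -> B -> A -> J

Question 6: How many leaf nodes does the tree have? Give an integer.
Leaves (nodes with no children): E, H, J, K

Answer: 4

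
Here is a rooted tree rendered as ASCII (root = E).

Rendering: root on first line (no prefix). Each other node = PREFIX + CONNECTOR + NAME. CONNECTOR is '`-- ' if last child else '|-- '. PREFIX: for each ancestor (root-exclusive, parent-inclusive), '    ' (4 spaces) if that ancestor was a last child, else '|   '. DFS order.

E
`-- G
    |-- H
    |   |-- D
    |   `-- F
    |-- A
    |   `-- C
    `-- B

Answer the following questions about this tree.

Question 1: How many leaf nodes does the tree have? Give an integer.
Answer: 4

Derivation:
Leaves (nodes with no children): B, C, D, F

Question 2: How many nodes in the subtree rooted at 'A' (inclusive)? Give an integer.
Answer: 2

Derivation:
Subtree rooted at A contains: A, C
Count = 2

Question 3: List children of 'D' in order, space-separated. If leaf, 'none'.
Node D's children (from adjacency): (leaf)

Answer: none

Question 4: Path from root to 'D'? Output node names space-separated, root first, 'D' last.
Answer: E G H D

Derivation:
Walk down from root: E -> G -> H -> D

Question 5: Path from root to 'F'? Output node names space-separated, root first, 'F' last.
Answer: E G H F

Derivation:
Walk down from root: E -> G -> H -> F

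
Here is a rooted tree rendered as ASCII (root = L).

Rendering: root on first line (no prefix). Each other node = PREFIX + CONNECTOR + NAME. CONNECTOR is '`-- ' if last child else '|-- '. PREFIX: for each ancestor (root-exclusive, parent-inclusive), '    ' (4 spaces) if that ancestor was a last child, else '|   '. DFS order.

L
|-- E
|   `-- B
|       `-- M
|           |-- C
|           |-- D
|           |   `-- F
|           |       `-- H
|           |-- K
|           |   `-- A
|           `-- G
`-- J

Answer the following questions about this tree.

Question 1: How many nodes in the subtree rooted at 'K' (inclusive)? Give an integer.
Answer: 2

Derivation:
Subtree rooted at K contains: A, K
Count = 2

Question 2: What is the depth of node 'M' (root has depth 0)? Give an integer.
Answer: 3

Derivation:
Path from root to M: L -> E -> B -> M
Depth = number of edges = 3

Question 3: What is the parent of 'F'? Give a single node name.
Answer: D

Derivation:
Scan adjacency: F appears as child of D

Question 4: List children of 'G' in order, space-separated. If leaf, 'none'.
Node G's children (from adjacency): (leaf)

Answer: none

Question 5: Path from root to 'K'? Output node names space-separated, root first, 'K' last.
Walk down from root: L -> E -> B -> M -> K

Answer: L E B M K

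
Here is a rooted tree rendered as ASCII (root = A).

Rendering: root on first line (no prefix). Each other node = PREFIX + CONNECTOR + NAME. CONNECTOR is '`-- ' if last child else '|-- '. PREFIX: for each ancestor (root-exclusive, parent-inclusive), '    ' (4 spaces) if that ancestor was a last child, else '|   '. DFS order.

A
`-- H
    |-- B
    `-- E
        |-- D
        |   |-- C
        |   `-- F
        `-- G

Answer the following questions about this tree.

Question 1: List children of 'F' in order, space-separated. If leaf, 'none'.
Node F's children (from adjacency): (leaf)

Answer: none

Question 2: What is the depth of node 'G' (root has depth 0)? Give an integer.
Answer: 3

Derivation:
Path from root to G: A -> H -> E -> G
Depth = number of edges = 3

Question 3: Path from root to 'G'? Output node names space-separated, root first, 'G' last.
Answer: A H E G

Derivation:
Walk down from root: A -> H -> E -> G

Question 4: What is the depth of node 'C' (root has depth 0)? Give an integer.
Path from root to C: A -> H -> E -> D -> C
Depth = number of edges = 4

Answer: 4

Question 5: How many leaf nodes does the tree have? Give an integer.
Answer: 4

Derivation:
Leaves (nodes with no children): B, C, F, G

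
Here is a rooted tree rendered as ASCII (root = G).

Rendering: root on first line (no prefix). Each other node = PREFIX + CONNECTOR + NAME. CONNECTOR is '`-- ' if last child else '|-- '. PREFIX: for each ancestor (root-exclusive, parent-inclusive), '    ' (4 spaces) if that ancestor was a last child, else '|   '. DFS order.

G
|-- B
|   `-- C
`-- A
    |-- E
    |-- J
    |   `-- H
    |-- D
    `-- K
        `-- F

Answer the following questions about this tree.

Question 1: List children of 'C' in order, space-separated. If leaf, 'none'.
Node C's children (from adjacency): (leaf)

Answer: none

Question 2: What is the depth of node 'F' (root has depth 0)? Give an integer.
Answer: 3

Derivation:
Path from root to F: G -> A -> K -> F
Depth = number of edges = 3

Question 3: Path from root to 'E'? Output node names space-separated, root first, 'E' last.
Answer: G A E

Derivation:
Walk down from root: G -> A -> E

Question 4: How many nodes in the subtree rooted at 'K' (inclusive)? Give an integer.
Subtree rooted at K contains: F, K
Count = 2

Answer: 2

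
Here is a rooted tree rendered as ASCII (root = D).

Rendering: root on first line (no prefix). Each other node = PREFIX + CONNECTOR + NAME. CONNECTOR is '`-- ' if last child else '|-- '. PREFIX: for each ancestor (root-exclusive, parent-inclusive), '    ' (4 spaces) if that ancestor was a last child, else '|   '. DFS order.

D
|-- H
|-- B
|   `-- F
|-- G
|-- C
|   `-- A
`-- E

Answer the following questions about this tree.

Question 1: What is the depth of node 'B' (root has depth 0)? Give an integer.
Path from root to B: D -> B
Depth = number of edges = 1

Answer: 1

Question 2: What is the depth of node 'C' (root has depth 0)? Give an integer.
Answer: 1

Derivation:
Path from root to C: D -> C
Depth = number of edges = 1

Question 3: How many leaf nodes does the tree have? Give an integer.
Answer: 5

Derivation:
Leaves (nodes with no children): A, E, F, G, H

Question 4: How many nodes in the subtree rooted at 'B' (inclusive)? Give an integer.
Answer: 2

Derivation:
Subtree rooted at B contains: B, F
Count = 2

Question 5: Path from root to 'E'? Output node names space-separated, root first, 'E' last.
Answer: D E

Derivation:
Walk down from root: D -> E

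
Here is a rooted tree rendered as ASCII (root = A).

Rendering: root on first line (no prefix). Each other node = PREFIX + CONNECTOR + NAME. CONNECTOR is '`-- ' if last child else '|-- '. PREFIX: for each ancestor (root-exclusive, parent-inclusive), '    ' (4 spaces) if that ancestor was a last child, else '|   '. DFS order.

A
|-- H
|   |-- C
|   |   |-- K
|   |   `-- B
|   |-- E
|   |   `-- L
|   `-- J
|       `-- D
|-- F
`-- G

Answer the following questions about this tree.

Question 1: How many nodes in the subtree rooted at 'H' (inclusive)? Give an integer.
Subtree rooted at H contains: B, C, D, E, H, J, K, L
Count = 8

Answer: 8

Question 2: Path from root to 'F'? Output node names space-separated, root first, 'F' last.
Answer: A F

Derivation:
Walk down from root: A -> F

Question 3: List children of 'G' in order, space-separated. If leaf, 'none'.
Node G's children (from adjacency): (leaf)

Answer: none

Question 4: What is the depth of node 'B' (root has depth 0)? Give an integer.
Answer: 3

Derivation:
Path from root to B: A -> H -> C -> B
Depth = number of edges = 3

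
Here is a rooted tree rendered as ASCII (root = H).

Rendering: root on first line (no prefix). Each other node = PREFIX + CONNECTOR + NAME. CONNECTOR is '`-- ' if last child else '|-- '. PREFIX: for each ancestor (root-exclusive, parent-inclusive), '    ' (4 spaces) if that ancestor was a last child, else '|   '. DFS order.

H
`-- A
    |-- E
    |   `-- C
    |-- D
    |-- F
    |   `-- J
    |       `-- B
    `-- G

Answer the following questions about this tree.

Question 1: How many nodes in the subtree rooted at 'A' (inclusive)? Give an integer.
Answer: 8

Derivation:
Subtree rooted at A contains: A, B, C, D, E, F, G, J
Count = 8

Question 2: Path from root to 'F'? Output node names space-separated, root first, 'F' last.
Answer: H A F

Derivation:
Walk down from root: H -> A -> F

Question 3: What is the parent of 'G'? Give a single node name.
Answer: A

Derivation:
Scan adjacency: G appears as child of A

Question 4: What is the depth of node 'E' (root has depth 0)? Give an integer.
Path from root to E: H -> A -> E
Depth = number of edges = 2

Answer: 2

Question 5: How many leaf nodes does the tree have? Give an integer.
Leaves (nodes with no children): B, C, D, G

Answer: 4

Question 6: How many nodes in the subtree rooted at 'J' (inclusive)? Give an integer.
Answer: 2

Derivation:
Subtree rooted at J contains: B, J
Count = 2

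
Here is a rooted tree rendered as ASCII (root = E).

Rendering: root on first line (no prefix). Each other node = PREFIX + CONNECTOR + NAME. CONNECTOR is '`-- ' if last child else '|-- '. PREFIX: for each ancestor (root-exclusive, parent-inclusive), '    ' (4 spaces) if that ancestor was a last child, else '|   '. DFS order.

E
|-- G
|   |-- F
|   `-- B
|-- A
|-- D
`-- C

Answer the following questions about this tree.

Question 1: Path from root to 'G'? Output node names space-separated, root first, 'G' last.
Walk down from root: E -> G

Answer: E G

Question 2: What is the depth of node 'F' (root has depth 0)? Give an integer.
Answer: 2

Derivation:
Path from root to F: E -> G -> F
Depth = number of edges = 2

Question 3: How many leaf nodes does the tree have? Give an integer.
Leaves (nodes with no children): A, B, C, D, F

Answer: 5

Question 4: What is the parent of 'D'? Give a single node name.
Answer: E

Derivation:
Scan adjacency: D appears as child of E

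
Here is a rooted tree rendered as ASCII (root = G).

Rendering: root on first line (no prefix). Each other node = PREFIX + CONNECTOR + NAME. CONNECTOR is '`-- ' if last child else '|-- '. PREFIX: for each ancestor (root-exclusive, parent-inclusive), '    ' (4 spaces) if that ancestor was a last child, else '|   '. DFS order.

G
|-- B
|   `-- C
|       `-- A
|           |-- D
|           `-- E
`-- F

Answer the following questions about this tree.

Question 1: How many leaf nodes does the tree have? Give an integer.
Leaves (nodes with no children): D, E, F

Answer: 3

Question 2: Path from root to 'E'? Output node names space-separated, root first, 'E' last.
Answer: G B C A E

Derivation:
Walk down from root: G -> B -> C -> A -> E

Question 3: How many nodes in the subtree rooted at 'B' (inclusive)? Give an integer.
Answer: 5

Derivation:
Subtree rooted at B contains: A, B, C, D, E
Count = 5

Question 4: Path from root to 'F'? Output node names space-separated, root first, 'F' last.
Walk down from root: G -> F

Answer: G F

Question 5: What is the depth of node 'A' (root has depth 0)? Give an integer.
Path from root to A: G -> B -> C -> A
Depth = number of edges = 3

Answer: 3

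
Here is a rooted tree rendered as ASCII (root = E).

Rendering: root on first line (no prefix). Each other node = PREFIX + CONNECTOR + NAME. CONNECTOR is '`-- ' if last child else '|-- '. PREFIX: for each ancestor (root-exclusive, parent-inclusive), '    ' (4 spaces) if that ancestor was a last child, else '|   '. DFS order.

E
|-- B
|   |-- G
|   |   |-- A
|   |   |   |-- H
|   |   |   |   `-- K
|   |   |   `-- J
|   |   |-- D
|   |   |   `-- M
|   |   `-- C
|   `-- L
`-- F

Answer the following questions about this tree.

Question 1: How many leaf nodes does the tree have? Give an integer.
Leaves (nodes with no children): C, F, J, K, L, M

Answer: 6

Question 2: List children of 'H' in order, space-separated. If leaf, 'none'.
Node H's children (from adjacency): K

Answer: K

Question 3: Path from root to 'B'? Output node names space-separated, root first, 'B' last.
Walk down from root: E -> B

Answer: E B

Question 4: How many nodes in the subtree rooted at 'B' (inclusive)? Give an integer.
Answer: 10

Derivation:
Subtree rooted at B contains: A, B, C, D, G, H, J, K, L, M
Count = 10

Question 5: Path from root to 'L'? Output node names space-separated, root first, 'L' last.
Walk down from root: E -> B -> L

Answer: E B L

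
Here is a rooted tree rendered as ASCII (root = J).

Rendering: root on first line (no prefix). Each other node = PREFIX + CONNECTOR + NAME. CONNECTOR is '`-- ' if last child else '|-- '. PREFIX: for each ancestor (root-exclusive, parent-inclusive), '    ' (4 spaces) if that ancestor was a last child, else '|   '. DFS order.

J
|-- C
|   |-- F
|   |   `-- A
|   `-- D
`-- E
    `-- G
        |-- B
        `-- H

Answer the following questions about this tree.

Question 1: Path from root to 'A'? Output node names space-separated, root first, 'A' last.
Answer: J C F A

Derivation:
Walk down from root: J -> C -> F -> A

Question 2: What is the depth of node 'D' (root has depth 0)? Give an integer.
Answer: 2

Derivation:
Path from root to D: J -> C -> D
Depth = number of edges = 2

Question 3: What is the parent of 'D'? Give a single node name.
Answer: C

Derivation:
Scan adjacency: D appears as child of C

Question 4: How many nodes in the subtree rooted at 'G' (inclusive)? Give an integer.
Answer: 3

Derivation:
Subtree rooted at G contains: B, G, H
Count = 3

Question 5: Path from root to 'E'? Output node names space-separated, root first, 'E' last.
Answer: J E

Derivation:
Walk down from root: J -> E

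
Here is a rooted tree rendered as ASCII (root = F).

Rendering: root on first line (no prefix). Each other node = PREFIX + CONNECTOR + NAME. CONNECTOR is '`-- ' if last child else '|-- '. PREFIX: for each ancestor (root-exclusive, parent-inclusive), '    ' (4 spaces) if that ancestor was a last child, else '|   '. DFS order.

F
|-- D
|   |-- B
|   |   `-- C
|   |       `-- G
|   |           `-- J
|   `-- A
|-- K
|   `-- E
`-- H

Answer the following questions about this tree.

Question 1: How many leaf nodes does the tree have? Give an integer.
Leaves (nodes with no children): A, E, H, J

Answer: 4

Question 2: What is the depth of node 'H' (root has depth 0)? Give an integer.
Answer: 1

Derivation:
Path from root to H: F -> H
Depth = number of edges = 1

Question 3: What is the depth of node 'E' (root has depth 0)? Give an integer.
Answer: 2

Derivation:
Path from root to E: F -> K -> E
Depth = number of edges = 2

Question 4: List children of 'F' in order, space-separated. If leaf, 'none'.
Answer: D K H

Derivation:
Node F's children (from adjacency): D, K, H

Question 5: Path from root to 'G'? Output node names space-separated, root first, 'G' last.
Walk down from root: F -> D -> B -> C -> G

Answer: F D B C G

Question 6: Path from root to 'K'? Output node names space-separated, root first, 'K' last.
Answer: F K

Derivation:
Walk down from root: F -> K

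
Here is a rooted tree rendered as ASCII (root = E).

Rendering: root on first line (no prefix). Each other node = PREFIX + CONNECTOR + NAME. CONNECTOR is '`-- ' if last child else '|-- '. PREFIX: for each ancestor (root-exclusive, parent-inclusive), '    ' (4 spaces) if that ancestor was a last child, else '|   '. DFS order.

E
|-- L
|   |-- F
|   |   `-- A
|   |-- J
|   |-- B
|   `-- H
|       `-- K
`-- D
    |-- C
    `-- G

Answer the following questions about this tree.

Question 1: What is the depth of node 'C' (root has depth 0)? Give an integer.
Path from root to C: E -> D -> C
Depth = number of edges = 2

Answer: 2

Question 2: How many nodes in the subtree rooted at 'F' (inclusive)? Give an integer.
Answer: 2

Derivation:
Subtree rooted at F contains: A, F
Count = 2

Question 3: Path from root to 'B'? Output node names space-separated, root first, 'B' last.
Walk down from root: E -> L -> B

Answer: E L B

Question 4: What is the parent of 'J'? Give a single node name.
Scan adjacency: J appears as child of L

Answer: L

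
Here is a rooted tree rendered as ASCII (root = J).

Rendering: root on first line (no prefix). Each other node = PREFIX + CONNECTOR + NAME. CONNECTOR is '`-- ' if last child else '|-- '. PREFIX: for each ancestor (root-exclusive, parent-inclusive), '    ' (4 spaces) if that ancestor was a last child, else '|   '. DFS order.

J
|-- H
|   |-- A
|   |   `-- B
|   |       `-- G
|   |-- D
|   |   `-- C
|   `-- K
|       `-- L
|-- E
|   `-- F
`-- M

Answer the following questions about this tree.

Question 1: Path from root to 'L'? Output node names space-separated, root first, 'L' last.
Answer: J H K L

Derivation:
Walk down from root: J -> H -> K -> L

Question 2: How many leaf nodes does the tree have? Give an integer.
Answer: 5

Derivation:
Leaves (nodes with no children): C, F, G, L, M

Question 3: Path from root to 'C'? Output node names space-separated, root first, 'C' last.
Walk down from root: J -> H -> D -> C

Answer: J H D C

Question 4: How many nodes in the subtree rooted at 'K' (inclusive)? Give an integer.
Subtree rooted at K contains: K, L
Count = 2

Answer: 2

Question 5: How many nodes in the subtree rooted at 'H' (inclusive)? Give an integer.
Subtree rooted at H contains: A, B, C, D, G, H, K, L
Count = 8

Answer: 8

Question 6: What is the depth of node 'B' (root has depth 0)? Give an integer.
Answer: 3

Derivation:
Path from root to B: J -> H -> A -> B
Depth = number of edges = 3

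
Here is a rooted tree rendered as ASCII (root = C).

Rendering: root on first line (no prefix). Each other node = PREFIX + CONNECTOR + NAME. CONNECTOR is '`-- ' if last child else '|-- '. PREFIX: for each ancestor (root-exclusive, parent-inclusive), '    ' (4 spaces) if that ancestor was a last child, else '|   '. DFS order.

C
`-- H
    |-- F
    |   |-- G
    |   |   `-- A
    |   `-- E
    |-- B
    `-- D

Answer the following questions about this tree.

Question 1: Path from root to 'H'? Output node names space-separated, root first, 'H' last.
Answer: C H

Derivation:
Walk down from root: C -> H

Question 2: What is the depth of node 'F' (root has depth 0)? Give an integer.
Answer: 2

Derivation:
Path from root to F: C -> H -> F
Depth = number of edges = 2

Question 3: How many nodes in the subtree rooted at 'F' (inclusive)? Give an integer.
Subtree rooted at F contains: A, E, F, G
Count = 4

Answer: 4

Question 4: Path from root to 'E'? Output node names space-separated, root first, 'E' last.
Answer: C H F E

Derivation:
Walk down from root: C -> H -> F -> E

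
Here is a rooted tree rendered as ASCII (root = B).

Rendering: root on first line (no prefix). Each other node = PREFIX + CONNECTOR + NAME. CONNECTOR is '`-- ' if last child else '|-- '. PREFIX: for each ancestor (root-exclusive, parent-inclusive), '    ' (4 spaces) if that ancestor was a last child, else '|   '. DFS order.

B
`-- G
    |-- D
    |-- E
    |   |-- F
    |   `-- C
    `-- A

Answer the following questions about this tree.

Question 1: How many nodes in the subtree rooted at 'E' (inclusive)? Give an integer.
Answer: 3

Derivation:
Subtree rooted at E contains: C, E, F
Count = 3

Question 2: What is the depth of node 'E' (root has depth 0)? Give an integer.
Answer: 2

Derivation:
Path from root to E: B -> G -> E
Depth = number of edges = 2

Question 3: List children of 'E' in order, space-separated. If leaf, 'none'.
Answer: F C

Derivation:
Node E's children (from adjacency): F, C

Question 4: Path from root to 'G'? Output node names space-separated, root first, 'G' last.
Answer: B G

Derivation:
Walk down from root: B -> G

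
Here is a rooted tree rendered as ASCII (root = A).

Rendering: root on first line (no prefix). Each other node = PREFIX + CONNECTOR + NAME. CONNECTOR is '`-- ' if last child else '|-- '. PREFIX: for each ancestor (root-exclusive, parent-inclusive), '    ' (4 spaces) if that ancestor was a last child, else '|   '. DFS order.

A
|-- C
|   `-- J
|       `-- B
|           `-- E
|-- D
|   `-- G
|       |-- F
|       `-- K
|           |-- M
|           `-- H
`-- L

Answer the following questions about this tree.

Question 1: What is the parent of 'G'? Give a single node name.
Answer: D

Derivation:
Scan adjacency: G appears as child of D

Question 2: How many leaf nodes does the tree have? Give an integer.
Leaves (nodes with no children): E, F, H, L, M

Answer: 5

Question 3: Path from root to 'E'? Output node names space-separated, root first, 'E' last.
Walk down from root: A -> C -> J -> B -> E

Answer: A C J B E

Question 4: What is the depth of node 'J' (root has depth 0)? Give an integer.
Answer: 2

Derivation:
Path from root to J: A -> C -> J
Depth = number of edges = 2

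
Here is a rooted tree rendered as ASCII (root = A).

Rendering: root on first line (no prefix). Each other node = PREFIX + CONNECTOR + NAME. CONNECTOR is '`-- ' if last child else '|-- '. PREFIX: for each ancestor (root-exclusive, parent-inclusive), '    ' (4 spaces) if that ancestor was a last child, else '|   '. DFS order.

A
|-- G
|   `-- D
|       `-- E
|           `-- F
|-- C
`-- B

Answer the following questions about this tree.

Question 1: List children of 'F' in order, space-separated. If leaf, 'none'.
Node F's children (from adjacency): (leaf)

Answer: none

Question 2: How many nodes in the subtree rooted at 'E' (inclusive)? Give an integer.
Subtree rooted at E contains: E, F
Count = 2

Answer: 2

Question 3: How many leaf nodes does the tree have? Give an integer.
Leaves (nodes with no children): B, C, F

Answer: 3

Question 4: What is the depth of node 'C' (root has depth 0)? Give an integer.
Path from root to C: A -> C
Depth = number of edges = 1

Answer: 1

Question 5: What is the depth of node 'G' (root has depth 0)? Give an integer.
Answer: 1

Derivation:
Path from root to G: A -> G
Depth = number of edges = 1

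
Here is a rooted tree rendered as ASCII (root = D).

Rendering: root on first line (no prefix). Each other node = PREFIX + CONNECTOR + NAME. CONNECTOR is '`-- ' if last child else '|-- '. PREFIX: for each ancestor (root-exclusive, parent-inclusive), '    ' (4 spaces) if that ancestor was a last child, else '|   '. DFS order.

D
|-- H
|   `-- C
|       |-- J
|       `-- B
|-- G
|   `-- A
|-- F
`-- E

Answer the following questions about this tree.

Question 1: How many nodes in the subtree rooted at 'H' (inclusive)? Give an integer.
Subtree rooted at H contains: B, C, H, J
Count = 4

Answer: 4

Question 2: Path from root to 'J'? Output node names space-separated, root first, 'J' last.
Walk down from root: D -> H -> C -> J

Answer: D H C J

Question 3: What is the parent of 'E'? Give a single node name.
Answer: D

Derivation:
Scan adjacency: E appears as child of D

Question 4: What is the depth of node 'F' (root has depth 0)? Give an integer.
Answer: 1

Derivation:
Path from root to F: D -> F
Depth = number of edges = 1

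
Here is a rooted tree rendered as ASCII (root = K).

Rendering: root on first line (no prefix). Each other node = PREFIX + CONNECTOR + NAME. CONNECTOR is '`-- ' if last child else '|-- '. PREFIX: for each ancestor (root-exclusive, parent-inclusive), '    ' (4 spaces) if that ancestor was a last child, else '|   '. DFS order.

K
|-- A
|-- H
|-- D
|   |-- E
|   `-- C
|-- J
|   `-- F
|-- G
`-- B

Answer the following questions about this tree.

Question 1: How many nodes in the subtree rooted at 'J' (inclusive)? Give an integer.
Answer: 2

Derivation:
Subtree rooted at J contains: F, J
Count = 2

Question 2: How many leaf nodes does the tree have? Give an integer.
Answer: 7

Derivation:
Leaves (nodes with no children): A, B, C, E, F, G, H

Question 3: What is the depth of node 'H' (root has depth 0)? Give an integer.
Answer: 1

Derivation:
Path from root to H: K -> H
Depth = number of edges = 1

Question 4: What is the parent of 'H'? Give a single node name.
Answer: K

Derivation:
Scan adjacency: H appears as child of K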